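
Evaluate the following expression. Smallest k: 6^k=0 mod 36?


6^k mod 36:
k=1: 6
k=2: 0
First zero at k = 2


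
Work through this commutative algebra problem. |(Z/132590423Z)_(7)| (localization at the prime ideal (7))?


7-primary part: 132590423=7^8*23
Size=7^8=5764801


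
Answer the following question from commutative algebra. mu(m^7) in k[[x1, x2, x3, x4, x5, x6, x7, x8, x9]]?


C(n+d-1,d)=C(15,7)=6435


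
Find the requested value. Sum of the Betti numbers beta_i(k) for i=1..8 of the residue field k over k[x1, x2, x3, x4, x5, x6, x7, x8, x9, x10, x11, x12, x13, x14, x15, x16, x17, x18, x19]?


Koszul resolution: beta_i(k)=C(n,i), n=19
C(19,1)=19, C(19,2)=171, C(19,3)=969, C(19,4)=3876, C(19,5)=11628, C(19,6)=27132, C(19,7)=50388, C(19,8)=75582
Sum=169765


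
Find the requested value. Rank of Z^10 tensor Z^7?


rank(M(x)N) = rank(M)*rank(N)
10*7 = 70


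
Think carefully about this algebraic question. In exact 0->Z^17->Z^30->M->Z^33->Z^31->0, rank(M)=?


Alt sum=0:
(-1)^0*17 + (-1)^1*30 + (-1)^2*? + (-1)^3*33 + (-1)^4*31=0
rank(M)=15


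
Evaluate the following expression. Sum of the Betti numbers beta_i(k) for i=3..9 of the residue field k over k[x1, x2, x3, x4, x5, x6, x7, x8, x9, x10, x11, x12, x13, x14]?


Koszul resolution: beta_i(k)=C(n,i), n=14
C(14,3)=364, C(14,4)=1001, C(14,5)=2002, C(14,6)=3003, C(14,7)=3432, C(14,8)=3003, C(14,9)=2002
Sum=14807


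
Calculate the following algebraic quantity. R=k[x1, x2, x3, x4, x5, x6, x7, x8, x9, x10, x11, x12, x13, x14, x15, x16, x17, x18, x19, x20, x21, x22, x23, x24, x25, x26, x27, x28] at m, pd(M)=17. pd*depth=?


pd+depth=28
depth=28-17=11
pd*depth=17*11=187


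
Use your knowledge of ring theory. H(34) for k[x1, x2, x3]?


C(d+n-1,n-1)=C(36,2)=630


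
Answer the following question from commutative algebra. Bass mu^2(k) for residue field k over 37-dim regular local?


C(n,i)=C(37,2)=666


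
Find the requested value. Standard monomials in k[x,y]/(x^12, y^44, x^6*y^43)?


k[x,y]/I, I = (x^12, y^44, x^6*y^43)
Rect: 12x44=528. Corner: (12-6)x(44-43)=6.
dim = 528-6 = 522


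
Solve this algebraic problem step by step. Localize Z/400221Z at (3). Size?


3-primary part: 400221=3^8*61
Size=3^8=6561


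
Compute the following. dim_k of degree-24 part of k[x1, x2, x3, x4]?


C(d+n-1,n-1)=C(27,3)=2925


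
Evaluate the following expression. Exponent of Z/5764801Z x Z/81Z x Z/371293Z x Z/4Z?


Exponent = lcm of the cyclic orders; pairwise coprime => product.
7^8*3^4*13^5*2^2=5764801*81*371293*4=693499403492532


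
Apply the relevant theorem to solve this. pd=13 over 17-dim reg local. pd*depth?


pd+depth=17
depth=17-13=4
pd*depth=13*4=52


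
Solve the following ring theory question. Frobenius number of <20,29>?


gcd(20,29)=1 => F=ab-a-b=20*29-20-29=580-49=531


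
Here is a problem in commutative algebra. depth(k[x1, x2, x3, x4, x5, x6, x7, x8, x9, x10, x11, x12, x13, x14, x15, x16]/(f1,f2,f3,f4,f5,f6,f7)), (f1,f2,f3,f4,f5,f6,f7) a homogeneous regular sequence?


depth(R)=16
depth(R/I)=16-7=9


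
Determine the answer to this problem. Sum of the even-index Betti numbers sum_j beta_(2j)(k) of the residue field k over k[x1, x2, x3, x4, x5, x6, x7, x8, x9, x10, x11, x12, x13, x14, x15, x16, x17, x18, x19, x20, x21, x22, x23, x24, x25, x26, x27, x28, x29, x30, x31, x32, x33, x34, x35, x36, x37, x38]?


Koszul resolution: beta_i(k)=C(n,i), n=38
sum_even C(38,i) = 2^(n-1) = 2^37 = 137438953472


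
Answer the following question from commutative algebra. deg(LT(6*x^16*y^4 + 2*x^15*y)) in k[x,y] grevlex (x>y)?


LT: 6*x^16*y^4
deg_x=16, deg_y=4
Total=16+4=20


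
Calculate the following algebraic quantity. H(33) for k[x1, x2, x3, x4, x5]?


C(d+n-1,n-1)=C(37,4)=66045


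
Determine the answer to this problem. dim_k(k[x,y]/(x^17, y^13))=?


Basis: x^i*y^j, i<17, j<13
17*13=221


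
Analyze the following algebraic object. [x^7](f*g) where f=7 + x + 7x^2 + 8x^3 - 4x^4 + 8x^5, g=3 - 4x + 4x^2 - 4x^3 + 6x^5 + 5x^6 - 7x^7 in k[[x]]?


[x^7] = sum a_i*b_j, i+j=7
  7*-7=-49
  1*5=5
  7*6=42
  -4*-4=16
  8*4=32
Sum=46


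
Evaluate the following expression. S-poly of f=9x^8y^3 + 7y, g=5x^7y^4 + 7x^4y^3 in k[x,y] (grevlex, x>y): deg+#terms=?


LT(f)=9x^8y^3, LT(g)=5x^7y^4
lcm(LM)=x^8y^4
S(f,g) (scaled by 45 to clear denominators) = 5y*f - 9x*g = -63x^5y^3 + 35y^2
2 terms, deg 8.
8+2=10


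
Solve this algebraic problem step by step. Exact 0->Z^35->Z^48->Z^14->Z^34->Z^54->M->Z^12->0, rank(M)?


Alt sum=0:
(-1)^0*35 + (-1)^1*48 + (-1)^2*14 + (-1)^3*34 + (-1)^4*54 + (-1)^5*? + (-1)^6*12=0
rank(M)=33


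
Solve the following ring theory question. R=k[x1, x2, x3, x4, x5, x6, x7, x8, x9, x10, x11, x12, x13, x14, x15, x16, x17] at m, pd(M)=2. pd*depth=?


pd+depth=17
depth=17-2=15
pd*depth=2*15=30


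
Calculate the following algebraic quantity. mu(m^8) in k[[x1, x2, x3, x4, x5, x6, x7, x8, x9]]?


C(n+d-1,d)=C(16,8)=12870


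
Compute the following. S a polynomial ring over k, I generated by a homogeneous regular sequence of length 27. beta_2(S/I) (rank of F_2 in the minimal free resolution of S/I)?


Regular sequence => Koszul complex is the minimal free resolution.
Syz_1 minimally generated by Koszul relations f_i*e_j - f_j*e_i (i<j): mu(Syz_1) = beta_2 = C(m,2) = m(m-1)/2
m=27
27*26/2 = 351


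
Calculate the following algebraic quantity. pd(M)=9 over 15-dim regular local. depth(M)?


pd+depth=depth(R)=15
depth=15-9=6


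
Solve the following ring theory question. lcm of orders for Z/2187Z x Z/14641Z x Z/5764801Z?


Exponent = lcm of the cyclic orders; pairwise coprime => product.
3^7*11^4*7^8=2187*14641*5764801=184588161301467


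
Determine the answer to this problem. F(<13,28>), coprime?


gcd(13,28)=1 => F=ab-a-b=13*28-13-28=364-41=323


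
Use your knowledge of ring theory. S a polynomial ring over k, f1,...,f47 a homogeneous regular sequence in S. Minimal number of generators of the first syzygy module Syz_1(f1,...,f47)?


Regular sequence => Koszul complex is the minimal free resolution.
Syz_1 minimally generated by Koszul relations f_i*e_j - f_j*e_i (i<j): mu(Syz_1) = beta_2 = C(m,2) = m(m-1)/2
m=47
47*46/2 = 1081


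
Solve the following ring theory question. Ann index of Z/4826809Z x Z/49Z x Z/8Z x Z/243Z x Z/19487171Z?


Exponent = lcm of the cyclic orders; pairwise coprime => product.
13^6*7^2*2^3*3^5*11^7=4826809*49*8*243*19487171=8959860553103243784


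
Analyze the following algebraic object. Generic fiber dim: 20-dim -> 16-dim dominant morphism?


dim(fiber)=dim(X)-dim(Y)=20-16=4


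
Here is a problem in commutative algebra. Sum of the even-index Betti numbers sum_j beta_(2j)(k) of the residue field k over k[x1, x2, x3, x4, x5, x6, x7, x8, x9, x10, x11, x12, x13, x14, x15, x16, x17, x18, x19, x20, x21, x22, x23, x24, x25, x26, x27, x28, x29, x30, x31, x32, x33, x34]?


Koszul resolution: beta_i(k)=C(n,i), n=34
sum_even C(34,i) = 2^(n-1) = 2^33 = 8589934592


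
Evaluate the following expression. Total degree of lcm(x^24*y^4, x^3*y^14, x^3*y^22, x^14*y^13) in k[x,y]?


lcm = componentwise max:
x: max(24,3,3,14)=24
y: max(4,14,22,13)=22
Total=24+22=46


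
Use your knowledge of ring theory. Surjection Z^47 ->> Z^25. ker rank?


rank(ker) = 47-25 = 22


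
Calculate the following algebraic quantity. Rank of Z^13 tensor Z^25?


rank(M(x)N) = rank(M)*rank(N)
13*25 = 325


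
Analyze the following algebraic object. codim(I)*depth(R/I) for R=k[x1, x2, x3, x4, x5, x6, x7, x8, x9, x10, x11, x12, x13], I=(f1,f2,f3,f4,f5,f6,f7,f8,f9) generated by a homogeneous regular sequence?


codim=9, depth=dim(R/I)=13-9=4
Product=9*4=36


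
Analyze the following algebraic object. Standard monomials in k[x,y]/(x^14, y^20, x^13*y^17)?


k[x,y]/I, I = (x^14, y^20, x^13*y^17)
Rect: 14x20=280. Corner: (14-13)x(20-17)=3.
dim = 280-3 = 277


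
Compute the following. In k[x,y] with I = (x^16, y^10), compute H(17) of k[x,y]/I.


k[x,y], I = (x^16, y^10), d = 17
Need i < 16 and d-i < 10.
Range: 8 <= i <= 15.
H(17) = 8


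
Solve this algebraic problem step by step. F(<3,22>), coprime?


gcd(3,22)=1 => F=ab-a-b=3*22-3-22=66-25=41


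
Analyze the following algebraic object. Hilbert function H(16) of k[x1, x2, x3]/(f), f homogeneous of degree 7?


C(18,2)-C(11,2)=153-55=98


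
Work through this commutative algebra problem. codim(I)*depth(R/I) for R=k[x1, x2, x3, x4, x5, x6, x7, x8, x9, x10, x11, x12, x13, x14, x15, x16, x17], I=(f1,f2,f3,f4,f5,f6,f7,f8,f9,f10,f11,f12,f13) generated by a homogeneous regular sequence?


codim=13, depth=dim(R/I)=17-13=4
Product=13*4=52


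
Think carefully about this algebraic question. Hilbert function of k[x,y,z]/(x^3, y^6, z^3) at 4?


Need i<3, j<6, k<3 with i+j+k=4.
For each i, j ranges over max(0,4-i-2)..min(5,4-i):
  i=0: j in [2,4] -> 3
  i=1: j in [1,3] -> 3
  i=2: j in [0,2] -> 3
H(4) = 3+3+3 = 9


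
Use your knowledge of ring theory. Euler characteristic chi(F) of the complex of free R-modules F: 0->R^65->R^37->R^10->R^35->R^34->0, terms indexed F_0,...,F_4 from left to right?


chi = sum (-1)^i * rank:
(-1)^0*65=65
(-1)^1*37=-37
(-1)^2*10=10
(-1)^3*35=-35
(-1)^4*34=34
chi=37


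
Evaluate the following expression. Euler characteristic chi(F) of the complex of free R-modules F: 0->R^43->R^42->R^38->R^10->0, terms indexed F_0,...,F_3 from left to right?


chi = sum (-1)^i * rank:
(-1)^0*43=43
(-1)^1*42=-42
(-1)^2*38=38
(-1)^3*10=-10
chi=29


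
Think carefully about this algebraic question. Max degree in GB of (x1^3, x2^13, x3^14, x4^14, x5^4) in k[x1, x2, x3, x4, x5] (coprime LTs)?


Pure powers, coprime LTs => already GB.
Degrees: 3, 13, 14, 14, 4
Max=14


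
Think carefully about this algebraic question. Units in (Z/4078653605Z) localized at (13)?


Local ring = Z/815730721Z.
phi(815730721) = 13^7*(13-1) = 752982204


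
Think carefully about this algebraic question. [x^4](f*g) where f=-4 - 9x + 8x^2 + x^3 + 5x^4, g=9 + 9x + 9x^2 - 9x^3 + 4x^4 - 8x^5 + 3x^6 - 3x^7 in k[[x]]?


[x^4] = sum a_i*b_j, i+j=4
  -4*4=-16
  -9*-9=81
  8*9=72
  1*9=9
  5*9=45
Sum=191


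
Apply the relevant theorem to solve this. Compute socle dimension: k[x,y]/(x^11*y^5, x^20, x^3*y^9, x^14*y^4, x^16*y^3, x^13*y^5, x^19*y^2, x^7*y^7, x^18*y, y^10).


Socle = ann(m) = span of standard monomials u with x*u, y*u in I (staircase corners).
Redundant generators: x^19*y^2, x^13*y^5
Minimal generators: x^20, x^18*y, x^16*y^3, x^14*y^4, x^11*y^5, x^7*y^7, x^3*y^9, y^10
Corners: x^2y^9, x^6y^8, x^10y^6, x^13y^4, x^15y^3, x^17y^2, x^19
Socle dim=7


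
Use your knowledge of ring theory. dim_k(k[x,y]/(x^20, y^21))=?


Basis: x^i*y^j, i<20, j<21
20*21=420


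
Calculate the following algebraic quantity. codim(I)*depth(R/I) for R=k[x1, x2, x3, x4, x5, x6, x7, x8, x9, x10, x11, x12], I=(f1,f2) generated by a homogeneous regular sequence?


codim=2, depth=dim(R/I)=12-2=10
Product=2*10=20


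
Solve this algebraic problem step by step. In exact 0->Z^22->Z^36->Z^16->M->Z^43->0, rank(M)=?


Alt sum=0:
(-1)^0*22 + (-1)^1*36 + (-1)^2*16 + (-1)^3*? + (-1)^4*43=0
rank(M)=45


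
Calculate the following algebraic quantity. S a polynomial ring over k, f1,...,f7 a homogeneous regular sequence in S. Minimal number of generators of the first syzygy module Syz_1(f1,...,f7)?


Regular sequence => Koszul complex is the minimal free resolution.
Syz_1 minimally generated by Koszul relations f_i*e_j - f_j*e_i (i<j): mu(Syz_1) = beta_2 = C(m,2) = m(m-1)/2
m=7
7*6/2 = 21


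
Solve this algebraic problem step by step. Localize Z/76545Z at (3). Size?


3-primary part: 76545=3^7*35
Size=3^7=2187


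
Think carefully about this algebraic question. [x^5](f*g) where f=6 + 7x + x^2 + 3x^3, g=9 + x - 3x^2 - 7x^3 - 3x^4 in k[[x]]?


[x^5] = sum a_i*b_j, i+j=5
  7*-3=-21
  1*-7=-7
  3*-3=-9
Sum=-37


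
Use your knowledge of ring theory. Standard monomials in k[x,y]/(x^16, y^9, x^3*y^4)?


k[x,y]/I, I = (x^16, y^9, x^3*y^4)
Rect: 16x9=144. Corner: (16-3)x(9-4)=65.
dim = 144-65 = 79


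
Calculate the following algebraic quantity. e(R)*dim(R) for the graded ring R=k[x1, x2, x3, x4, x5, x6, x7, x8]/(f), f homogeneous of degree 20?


e(R)=deg(f)=20, dim(R)=8-1=7
e*dim=20*7=140


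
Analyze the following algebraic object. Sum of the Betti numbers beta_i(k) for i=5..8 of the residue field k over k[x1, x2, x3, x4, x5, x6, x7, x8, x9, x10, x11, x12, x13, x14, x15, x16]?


Koszul resolution: beta_i(k)=C(n,i), n=16
C(16,5)=4368, C(16,6)=8008, C(16,7)=11440, C(16,8)=12870
Sum=36686


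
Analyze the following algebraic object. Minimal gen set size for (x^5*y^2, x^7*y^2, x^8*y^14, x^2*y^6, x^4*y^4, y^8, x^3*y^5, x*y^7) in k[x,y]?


Remove redundant (divisible by others).
x^8*y^14 redundant.
x^7*y^2 redundant.
Min: x^5*y^2, x^4*y^4, x^3*y^5, x^2*y^6, x*y^7, y^8
Count=6


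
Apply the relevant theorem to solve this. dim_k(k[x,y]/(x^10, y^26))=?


Basis: x^i*y^j, i<10, j<26
10*26=260


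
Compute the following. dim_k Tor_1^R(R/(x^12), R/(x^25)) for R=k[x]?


Tor_1(R/I,R/J)=(I cap J)/IJ=(x^25)/(x^37)
dim=37-25=min(12,25)=12


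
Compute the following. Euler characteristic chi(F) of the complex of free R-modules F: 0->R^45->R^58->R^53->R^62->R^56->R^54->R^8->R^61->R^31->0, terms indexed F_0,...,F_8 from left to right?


chi = sum (-1)^i * rank:
(-1)^0*45=45
(-1)^1*58=-58
(-1)^2*53=53
(-1)^3*62=-62
(-1)^4*56=56
(-1)^5*54=-54
(-1)^6*8=8
(-1)^7*61=-61
(-1)^8*31=31
chi=-42


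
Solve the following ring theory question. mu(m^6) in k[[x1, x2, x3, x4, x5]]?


C(n+d-1,d)=C(10,6)=210


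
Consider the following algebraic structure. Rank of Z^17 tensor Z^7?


rank(M(x)N) = rank(M)*rank(N)
17*7 = 119


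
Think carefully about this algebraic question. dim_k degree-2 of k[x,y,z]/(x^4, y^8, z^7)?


Need i<4, j<8, k<7 with i+j+k=2.
For each i, j ranges over max(0,2-i-6)..min(7,2-i):
  i=0: j in [0,2] -> 3
  i=1: j in [0,1] -> 2
  i=2: j in [0,0] -> 1
H(2) = 3+2+1 = 6


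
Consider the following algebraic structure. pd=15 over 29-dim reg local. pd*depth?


pd+depth=29
depth=29-15=14
pd*depth=15*14=210


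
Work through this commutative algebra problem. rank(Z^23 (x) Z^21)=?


rank(M(x)N) = rank(M)*rank(N)
23*21 = 483


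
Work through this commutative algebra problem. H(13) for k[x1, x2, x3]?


C(d+n-1,n-1)=C(15,2)=105


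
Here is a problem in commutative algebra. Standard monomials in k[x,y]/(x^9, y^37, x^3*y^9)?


k[x,y]/I, I = (x^9, y^37, x^3*y^9)
Rect: 9x37=333. Corner: (9-3)x(37-9)=168.
dim = 333-168 = 165


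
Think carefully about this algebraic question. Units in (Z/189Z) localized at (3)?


Local ring = Z/27Z.
phi(27) = 3^2*(3-1) = 18


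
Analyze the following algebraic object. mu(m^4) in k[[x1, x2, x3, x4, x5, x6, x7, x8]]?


C(n+d-1,d)=C(11,4)=330


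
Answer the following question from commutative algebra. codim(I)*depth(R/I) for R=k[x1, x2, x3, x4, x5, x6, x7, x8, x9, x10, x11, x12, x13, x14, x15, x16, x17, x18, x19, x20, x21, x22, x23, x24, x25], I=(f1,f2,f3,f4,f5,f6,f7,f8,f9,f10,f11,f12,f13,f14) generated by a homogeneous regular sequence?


codim=14, depth=dim(R/I)=25-14=11
Product=14*11=154


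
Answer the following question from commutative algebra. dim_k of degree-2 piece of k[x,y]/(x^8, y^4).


k[x,y], I = (x^8, y^4), d = 2
Need i < 8 and d-i < 4.
Range: 0 <= i <= 2.
H(2) = 3


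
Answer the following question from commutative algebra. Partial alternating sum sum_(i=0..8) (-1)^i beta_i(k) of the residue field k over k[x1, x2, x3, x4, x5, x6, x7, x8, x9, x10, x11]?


Koszul resolution: beta_i(k)=C(n,i), n=11
sum_(i=0..p) (-1)^i C(n,i) = (-1)^p C(n-1,p)
(-1)^8*C(10,8) = (-1)^8*45 = 45


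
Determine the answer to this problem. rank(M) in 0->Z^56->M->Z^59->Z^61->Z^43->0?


Alt sum=0:
(-1)^0*56 + (-1)^1*? + (-1)^2*59 + (-1)^3*61 + (-1)^4*43=0
rank(M)=97


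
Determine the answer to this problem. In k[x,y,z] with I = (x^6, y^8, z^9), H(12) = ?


Need i<6, j<8, k<9 with i+j+k=12.
For each i, j ranges over max(0,12-i-8)..min(7,12-i):
  i=0: j in [4,7] -> 4
  i=1: j in [3,7] -> 5
  i=2: j in [2,7] -> 6
  i=3: j in [1,7] -> 7
  i=4: j in [0,7] -> 8
  i=5: j in [0,7] -> 8
H(12) = 4+5+6+7+8+8 = 38


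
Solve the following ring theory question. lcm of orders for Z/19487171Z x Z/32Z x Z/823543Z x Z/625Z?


Exponent = lcm of the cyclic orders; pairwise coprime => product.
11^7*2^5*7^7*5^4=19487171*32*823543*625=320970465337060000


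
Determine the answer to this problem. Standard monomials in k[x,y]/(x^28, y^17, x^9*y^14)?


k[x,y]/I, I = (x^28, y^17, x^9*y^14)
Rect: 28x17=476. Corner: (28-9)x(17-14)=57.
dim = 476-57 = 419


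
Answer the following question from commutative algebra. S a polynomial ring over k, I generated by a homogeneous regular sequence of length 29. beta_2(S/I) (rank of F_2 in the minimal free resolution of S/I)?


Regular sequence => Koszul complex is the minimal free resolution.
Syz_1 minimally generated by Koszul relations f_i*e_j - f_j*e_i (i<j): mu(Syz_1) = beta_2 = C(m,2) = m(m-1)/2
m=29
29*28/2 = 406


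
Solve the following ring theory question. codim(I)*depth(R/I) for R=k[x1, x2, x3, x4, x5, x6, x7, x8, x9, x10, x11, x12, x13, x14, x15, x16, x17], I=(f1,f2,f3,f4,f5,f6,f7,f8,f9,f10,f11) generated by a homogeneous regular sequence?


codim=11, depth=dim(R/I)=17-11=6
Product=11*6=66


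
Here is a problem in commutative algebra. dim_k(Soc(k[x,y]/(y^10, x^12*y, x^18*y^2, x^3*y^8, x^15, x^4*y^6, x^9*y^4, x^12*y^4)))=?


Socle = ann(m) = span of standard monomials u with x*u, y*u in I (staircase corners).
Redundant generators: x^12*y^4, x^18*y^2
Minimal generators: x^15, x^12*y, x^9*y^4, x^4*y^6, x^3*y^8, y^10
Corners: x^2y^9, x^3y^7, x^8y^5, x^11y^3, x^14
Socle dim=5


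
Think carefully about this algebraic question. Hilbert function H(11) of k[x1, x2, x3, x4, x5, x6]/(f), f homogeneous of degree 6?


C(16,5)-C(10,5)=4368-252=4116


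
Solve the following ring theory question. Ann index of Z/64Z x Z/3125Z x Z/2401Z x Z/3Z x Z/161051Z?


Exponent = lcm of the cyclic orders; pairwise coprime => product.
2^6*5^5*7^4*3^1*11^5=64*3125*2401*3*161051=232010070600000


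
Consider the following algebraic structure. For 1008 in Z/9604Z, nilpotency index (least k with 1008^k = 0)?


1008^k mod 9604:
k=1: 1008
k=2: 7644
k=3: 2744
k=4: 0
First zero at k = 4


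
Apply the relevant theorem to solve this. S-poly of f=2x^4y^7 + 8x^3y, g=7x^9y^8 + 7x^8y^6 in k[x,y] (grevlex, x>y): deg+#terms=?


LT(f)=2x^4y^7, LT(g)=7x^9y^8
lcm(LM)=x^9y^8
S(f,g) (scaled by 14 to clear denominators) = 7x^5y*f - 2*g = -14x^8y^6 + 56x^8y^2
2 terms, deg 14.
14+2=16


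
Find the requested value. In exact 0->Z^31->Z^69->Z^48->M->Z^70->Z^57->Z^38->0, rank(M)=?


Alt sum=0:
(-1)^0*31 + (-1)^1*69 + (-1)^2*48 + (-1)^3*? + (-1)^4*70 + (-1)^5*57 + (-1)^6*38=0
rank(M)=61


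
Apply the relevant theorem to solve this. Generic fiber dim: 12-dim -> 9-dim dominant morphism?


dim(fiber)=dim(X)-dim(Y)=12-9=3


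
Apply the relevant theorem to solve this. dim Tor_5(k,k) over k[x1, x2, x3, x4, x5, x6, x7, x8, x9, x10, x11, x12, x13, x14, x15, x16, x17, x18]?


Koszul: C(n,i)=C(18,5)=8568


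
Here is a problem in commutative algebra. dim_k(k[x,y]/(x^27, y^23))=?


Basis: x^i*y^j, i<27, j<23
27*23=621


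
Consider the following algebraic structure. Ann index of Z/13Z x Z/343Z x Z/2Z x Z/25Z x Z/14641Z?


Exponent = lcm of the cyclic orders; pairwise coprime => product.
13^1*7^3*2^1*5^2*11^4=13*343*2*25*14641=3264210950


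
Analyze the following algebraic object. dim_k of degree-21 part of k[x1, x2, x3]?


C(d+n-1,n-1)=C(23,2)=253


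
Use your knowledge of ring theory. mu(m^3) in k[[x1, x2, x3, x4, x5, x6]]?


C(n+d-1,d)=C(8,3)=56


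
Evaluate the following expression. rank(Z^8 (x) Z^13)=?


rank(M(x)N) = rank(M)*rank(N)
8*13 = 104


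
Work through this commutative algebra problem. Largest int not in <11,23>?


gcd(11,23)=1 => F=ab-a-b=11*23-11-23=253-34=219


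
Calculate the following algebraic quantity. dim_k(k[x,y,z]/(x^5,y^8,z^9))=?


Basis: x^iy^jz^k, i<5,j<8,k<9
5*8*9=360


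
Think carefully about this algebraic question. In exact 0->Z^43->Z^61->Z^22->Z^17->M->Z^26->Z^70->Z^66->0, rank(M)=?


Alt sum=0:
(-1)^0*43 + (-1)^1*61 + (-1)^2*22 + (-1)^3*17 + (-1)^4*? + (-1)^5*26 + (-1)^6*70 + (-1)^7*66=0
rank(M)=35


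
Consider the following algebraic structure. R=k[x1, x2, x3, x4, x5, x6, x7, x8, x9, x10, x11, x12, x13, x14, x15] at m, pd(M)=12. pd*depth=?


pd+depth=15
depth=15-12=3
pd*depth=12*3=36


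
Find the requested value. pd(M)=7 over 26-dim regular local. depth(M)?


pd+depth=depth(R)=26
depth=26-7=19


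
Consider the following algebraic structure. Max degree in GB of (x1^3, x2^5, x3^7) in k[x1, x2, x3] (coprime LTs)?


Pure powers, coprime LTs => already GB.
Degrees: 3, 5, 7
Max=7


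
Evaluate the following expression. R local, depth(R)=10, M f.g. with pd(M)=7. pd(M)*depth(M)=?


pd+depth=10
depth=10-7=3
pd*depth=7*3=21


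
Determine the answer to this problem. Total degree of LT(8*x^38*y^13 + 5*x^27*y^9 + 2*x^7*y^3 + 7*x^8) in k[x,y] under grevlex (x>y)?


LT: 8*x^38*y^13
deg_x=38, deg_y=13
Total=38+13=51


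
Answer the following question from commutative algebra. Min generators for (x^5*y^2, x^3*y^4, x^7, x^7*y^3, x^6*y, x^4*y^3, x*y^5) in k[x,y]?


Remove redundant (divisible by others).
x^7*y^3 redundant.
Min: x^7, x^6*y, x^5*y^2, x^4*y^3, x^3*y^4, x*y^5
Count=6


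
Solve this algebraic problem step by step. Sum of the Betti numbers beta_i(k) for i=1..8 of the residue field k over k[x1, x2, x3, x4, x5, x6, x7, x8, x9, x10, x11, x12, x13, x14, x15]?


Koszul resolution: beta_i(k)=C(n,i), n=15
C(15,1)=15, C(15,2)=105, C(15,3)=455, C(15,4)=1365, C(15,5)=3003, C(15,6)=5005, C(15,7)=6435, C(15,8)=6435
Sum=22818


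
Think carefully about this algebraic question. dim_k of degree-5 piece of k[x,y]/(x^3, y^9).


k[x,y], I = (x^3, y^9), d = 5
Need i < 3 and d-i < 9.
Range: 0 <= i <= 2.
H(5) = 3


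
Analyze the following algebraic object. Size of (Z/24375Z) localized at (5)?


5-primary part: 24375=5^4*39
Size=5^4=625


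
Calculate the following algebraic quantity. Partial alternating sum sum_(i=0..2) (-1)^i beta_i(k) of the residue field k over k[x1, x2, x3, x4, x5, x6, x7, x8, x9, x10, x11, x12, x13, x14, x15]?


Koszul resolution: beta_i(k)=C(n,i), n=15
sum_(i=0..p) (-1)^i C(n,i) = (-1)^p C(n-1,p)
(-1)^2*C(14,2) = (-1)^2*91 = 91


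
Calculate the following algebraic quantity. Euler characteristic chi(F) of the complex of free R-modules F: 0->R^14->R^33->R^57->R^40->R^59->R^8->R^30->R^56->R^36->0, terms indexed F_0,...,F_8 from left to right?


chi = sum (-1)^i * rank:
(-1)^0*14=14
(-1)^1*33=-33
(-1)^2*57=57
(-1)^3*40=-40
(-1)^4*59=59
(-1)^5*8=-8
(-1)^6*30=30
(-1)^7*56=-56
(-1)^8*36=36
chi=59


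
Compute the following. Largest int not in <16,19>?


gcd(16,19)=1 => F=ab-a-b=16*19-16-19=304-35=269


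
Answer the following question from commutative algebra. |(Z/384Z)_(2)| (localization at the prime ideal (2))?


2-primary part: 384=2^7*3
Size=2^7=128


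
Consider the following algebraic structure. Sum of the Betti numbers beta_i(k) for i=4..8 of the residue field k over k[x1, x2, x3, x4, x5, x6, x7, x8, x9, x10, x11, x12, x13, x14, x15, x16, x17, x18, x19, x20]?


Koszul resolution: beta_i(k)=C(n,i), n=20
C(20,4)=4845, C(20,5)=15504, C(20,6)=38760, C(20,7)=77520, C(20,8)=125970
Sum=262599


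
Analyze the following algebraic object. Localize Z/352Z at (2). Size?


2-primary part: 352=2^5*11
Size=2^5=32


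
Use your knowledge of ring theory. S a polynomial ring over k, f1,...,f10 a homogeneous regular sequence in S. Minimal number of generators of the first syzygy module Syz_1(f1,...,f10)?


Regular sequence => Koszul complex is the minimal free resolution.
Syz_1 minimally generated by Koszul relations f_i*e_j - f_j*e_i (i<j): mu(Syz_1) = beta_2 = C(m,2) = m(m-1)/2
m=10
10*9/2 = 45


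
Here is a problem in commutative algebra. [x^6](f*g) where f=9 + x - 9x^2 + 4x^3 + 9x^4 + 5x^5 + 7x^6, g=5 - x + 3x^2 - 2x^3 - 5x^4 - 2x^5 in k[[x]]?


[x^6] = sum a_i*b_j, i+j=6
  1*-2=-2
  -9*-5=45
  4*-2=-8
  9*3=27
  5*-1=-5
  7*5=35
Sum=92


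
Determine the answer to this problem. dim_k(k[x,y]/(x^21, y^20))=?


Basis: x^i*y^j, i<21, j<20
21*20=420


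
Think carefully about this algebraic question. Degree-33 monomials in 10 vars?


C(d+n-1,n-1)=C(42,9)=445891810


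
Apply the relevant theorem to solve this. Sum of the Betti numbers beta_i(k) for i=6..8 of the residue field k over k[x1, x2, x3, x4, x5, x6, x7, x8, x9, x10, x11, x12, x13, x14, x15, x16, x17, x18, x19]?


Koszul resolution: beta_i(k)=C(n,i), n=19
C(19,6)=27132, C(19,7)=50388, C(19,8)=75582
Sum=153102


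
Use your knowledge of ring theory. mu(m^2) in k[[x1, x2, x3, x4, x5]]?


C(n+d-1,d)=C(6,2)=15


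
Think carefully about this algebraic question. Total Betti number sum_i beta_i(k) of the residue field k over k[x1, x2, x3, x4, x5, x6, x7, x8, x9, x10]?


Koszul resolution: beta_i(k)=C(n,i), n=10
sum_i C(10,i) = 2^10 = 1024


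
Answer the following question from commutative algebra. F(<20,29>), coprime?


gcd(20,29)=1 => F=ab-a-b=20*29-20-29=580-49=531


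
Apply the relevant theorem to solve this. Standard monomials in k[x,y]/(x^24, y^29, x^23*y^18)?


k[x,y]/I, I = (x^24, y^29, x^23*y^18)
Rect: 24x29=696. Corner: (24-23)x(29-18)=11.
dim = 696-11 = 685


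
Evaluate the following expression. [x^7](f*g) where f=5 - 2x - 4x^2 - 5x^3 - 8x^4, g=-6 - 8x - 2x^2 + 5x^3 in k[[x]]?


[x^7] = sum a_i*b_j, i+j=7
  -8*5=-40
Sum=-40


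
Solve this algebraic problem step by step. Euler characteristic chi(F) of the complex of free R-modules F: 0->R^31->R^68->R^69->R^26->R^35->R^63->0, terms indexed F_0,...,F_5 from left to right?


chi = sum (-1)^i * rank:
(-1)^0*31=31
(-1)^1*68=-68
(-1)^2*69=69
(-1)^3*26=-26
(-1)^4*35=35
(-1)^5*63=-63
chi=-22


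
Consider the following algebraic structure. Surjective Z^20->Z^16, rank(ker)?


rank(ker) = 20-16 = 4


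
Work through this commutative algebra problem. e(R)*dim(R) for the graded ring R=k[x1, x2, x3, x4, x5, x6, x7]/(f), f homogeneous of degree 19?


e(R)=deg(f)=19, dim(R)=7-1=6
e*dim=19*6=114


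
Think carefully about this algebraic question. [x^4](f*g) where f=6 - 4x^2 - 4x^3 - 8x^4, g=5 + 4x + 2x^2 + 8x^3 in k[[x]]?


[x^4] = sum a_i*b_j, i+j=4
  -4*2=-8
  -4*4=-16
  -8*5=-40
Sum=-64


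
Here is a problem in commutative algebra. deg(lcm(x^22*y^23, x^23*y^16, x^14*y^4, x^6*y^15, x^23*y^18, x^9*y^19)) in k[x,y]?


lcm = componentwise max:
x: max(22,23,14,6,23,9)=23
y: max(23,16,4,15,18,19)=23
Total=23+23=46


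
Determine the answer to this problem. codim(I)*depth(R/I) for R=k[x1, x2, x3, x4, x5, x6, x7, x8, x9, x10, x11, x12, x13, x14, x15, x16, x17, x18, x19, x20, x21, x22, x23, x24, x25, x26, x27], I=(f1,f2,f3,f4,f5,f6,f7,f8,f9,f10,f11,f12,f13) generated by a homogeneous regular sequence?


codim=13, depth=dim(R/I)=27-13=14
Product=13*14=182


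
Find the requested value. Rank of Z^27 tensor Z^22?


rank(M(x)N) = rank(M)*rank(N)
27*22 = 594


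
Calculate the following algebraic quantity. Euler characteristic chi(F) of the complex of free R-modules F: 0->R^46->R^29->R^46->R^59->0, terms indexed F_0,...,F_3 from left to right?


chi = sum (-1)^i * rank:
(-1)^0*46=46
(-1)^1*29=-29
(-1)^2*46=46
(-1)^3*59=-59
chi=4


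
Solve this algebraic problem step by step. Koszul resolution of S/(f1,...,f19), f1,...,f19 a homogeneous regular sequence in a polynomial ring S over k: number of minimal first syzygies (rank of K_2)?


Regular sequence => Koszul complex is the minimal free resolution.
Syz_1 minimally generated by Koszul relations f_i*e_j - f_j*e_i (i<j): mu(Syz_1) = beta_2 = C(m,2) = m(m-1)/2
m=19
19*18/2 = 171


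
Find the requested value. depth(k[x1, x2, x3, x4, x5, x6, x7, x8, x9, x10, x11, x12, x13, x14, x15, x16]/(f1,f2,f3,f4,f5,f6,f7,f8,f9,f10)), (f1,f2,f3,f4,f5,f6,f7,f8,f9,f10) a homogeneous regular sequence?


depth(R)=16
depth(R/I)=16-10=6


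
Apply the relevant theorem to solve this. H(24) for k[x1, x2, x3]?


C(d+n-1,n-1)=C(26,2)=325


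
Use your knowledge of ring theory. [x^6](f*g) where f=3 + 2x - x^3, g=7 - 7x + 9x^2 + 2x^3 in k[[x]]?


[x^6] = sum a_i*b_j, i+j=6
  -1*2=-2
Sum=-2


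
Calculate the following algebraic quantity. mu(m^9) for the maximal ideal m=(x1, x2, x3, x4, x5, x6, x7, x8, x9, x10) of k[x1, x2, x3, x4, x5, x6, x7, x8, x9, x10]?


Graded Nakayama: mu(m^d) = dim_k (m^d/m^(d+1)) = #degree-9 monomials in 10 vars
C(n+d-1,d)=C(18,9)=48620


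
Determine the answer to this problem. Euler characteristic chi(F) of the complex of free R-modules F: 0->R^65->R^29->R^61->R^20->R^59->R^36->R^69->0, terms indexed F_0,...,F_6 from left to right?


chi = sum (-1)^i * rank:
(-1)^0*65=65
(-1)^1*29=-29
(-1)^2*61=61
(-1)^3*20=-20
(-1)^4*59=59
(-1)^5*36=-36
(-1)^6*69=69
chi=169


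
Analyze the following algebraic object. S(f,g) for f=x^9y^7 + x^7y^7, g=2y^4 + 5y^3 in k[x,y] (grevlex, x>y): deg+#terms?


LT(f)=x^9y^7, LT(g)=2y^4
lcm(LM)=x^9y^7
S(f,g) (scaled by 2 to clear denominators) = 2*f - x^9y^3*g = -5x^9y^6 + 2x^7y^7
2 terms, deg 15.
15+2=17


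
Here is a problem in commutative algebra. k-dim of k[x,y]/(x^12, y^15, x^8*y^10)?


k[x,y]/I, I = (x^12, y^15, x^8*y^10)
Rect: 12x15=180. Corner: (12-8)x(15-10)=20.
dim = 180-20 = 160


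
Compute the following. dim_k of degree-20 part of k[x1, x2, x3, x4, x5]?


C(d+n-1,n-1)=C(24,4)=10626


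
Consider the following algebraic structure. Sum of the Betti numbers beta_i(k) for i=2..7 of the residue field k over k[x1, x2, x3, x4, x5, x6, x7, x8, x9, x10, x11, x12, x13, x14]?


Koszul resolution: beta_i(k)=C(n,i), n=14
C(14,2)=91, C(14,3)=364, C(14,4)=1001, C(14,5)=2002, C(14,6)=3003, C(14,7)=3432
Sum=9893


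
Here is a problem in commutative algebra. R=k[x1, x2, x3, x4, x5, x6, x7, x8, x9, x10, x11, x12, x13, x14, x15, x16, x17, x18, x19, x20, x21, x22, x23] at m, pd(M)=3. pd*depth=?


pd+depth=23
depth=23-3=20
pd*depth=3*20=60


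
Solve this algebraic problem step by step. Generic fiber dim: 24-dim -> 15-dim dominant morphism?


dim(fiber)=dim(X)-dim(Y)=24-15=9


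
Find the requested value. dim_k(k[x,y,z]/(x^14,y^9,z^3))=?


Basis: x^iy^jz^k, i<14,j<9,k<3
14*9*3=378


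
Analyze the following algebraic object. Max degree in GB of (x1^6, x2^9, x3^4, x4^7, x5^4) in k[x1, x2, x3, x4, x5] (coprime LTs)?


Pure powers, coprime LTs => already GB.
Degrees: 6, 9, 4, 7, 4
Max=9


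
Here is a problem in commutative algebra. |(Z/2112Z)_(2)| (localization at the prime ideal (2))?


2-primary part: 2112=2^6*33
Size=2^6=64


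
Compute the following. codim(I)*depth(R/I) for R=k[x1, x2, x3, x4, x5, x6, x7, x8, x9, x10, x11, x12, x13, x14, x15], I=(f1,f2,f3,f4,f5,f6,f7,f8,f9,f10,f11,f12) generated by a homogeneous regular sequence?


codim=12, depth=dim(R/I)=15-12=3
Product=12*3=36


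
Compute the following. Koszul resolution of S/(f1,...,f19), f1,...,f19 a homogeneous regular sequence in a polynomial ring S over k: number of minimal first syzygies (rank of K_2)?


Regular sequence => Koszul complex is the minimal free resolution.
Syz_1 minimally generated by Koszul relations f_i*e_j - f_j*e_i (i<j): mu(Syz_1) = beta_2 = C(m,2) = m(m-1)/2
m=19
19*18/2 = 171


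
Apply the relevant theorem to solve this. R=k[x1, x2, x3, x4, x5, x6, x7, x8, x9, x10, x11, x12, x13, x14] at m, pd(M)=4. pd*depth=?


pd+depth=14
depth=14-4=10
pd*depth=4*10=40


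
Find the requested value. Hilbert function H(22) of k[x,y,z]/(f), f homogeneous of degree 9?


C(24,2)-C(15,2)=276-105=171


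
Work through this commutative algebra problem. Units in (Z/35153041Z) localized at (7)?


Local ring = Z/2401Z.
phi(2401) = 7^3*(7-1) = 2058


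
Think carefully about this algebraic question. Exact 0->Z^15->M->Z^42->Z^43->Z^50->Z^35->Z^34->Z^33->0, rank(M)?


Alt sum=0:
(-1)^0*15 + (-1)^1*? + (-1)^2*42 + (-1)^3*43 + (-1)^4*50 + (-1)^5*35 + (-1)^6*34 + (-1)^7*33=0
rank(M)=30


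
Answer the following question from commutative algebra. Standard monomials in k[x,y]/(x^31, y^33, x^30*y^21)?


k[x,y]/I, I = (x^31, y^33, x^30*y^21)
Rect: 31x33=1023. Corner: (31-30)x(33-21)=12.
dim = 1023-12 = 1011


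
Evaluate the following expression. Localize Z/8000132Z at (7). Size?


7-primary part: 8000132=7^6*68
Size=7^6=117649


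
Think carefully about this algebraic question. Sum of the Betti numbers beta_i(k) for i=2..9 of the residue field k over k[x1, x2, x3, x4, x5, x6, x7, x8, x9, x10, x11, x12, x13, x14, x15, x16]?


Koszul resolution: beta_i(k)=C(n,i), n=16
C(16,2)=120, C(16,3)=560, C(16,4)=1820, C(16,5)=4368, C(16,6)=8008, C(16,7)=11440, C(16,8)=12870, C(16,9)=11440
Sum=50626


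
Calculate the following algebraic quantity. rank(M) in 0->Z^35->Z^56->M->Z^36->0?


Alt sum=0:
(-1)^0*35 + (-1)^1*56 + (-1)^2*? + (-1)^3*36=0
rank(M)=57


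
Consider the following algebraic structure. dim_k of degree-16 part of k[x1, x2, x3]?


C(d+n-1,n-1)=C(18,2)=153


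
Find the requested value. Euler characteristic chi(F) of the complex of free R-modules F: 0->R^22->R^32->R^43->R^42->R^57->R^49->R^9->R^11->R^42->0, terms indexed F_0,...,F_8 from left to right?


chi = sum (-1)^i * rank:
(-1)^0*22=22
(-1)^1*32=-32
(-1)^2*43=43
(-1)^3*42=-42
(-1)^4*57=57
(-1)^5*49=-49
(-1)^6*9=9
(-1)^7*11=-11
(-1)^8*42=42
chi=39


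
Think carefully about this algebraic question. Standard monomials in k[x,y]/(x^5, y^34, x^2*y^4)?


k[x,y]/I, I = (x^5, y^34, x^2*y^4)
Rect: 5x34=170. Corner: (5-2)x(34-4)=90.
dim = 170-90 = 80


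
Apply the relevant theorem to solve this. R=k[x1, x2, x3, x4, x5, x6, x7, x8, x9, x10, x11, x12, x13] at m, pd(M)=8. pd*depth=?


pd+depth=13
depth=13-8=5
pd*depth=8*5=40


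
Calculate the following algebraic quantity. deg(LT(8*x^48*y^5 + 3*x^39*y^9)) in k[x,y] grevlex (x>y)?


LT: 8*x^48*y^5
deg_x=48, deg_y=5
Total=48+5=53


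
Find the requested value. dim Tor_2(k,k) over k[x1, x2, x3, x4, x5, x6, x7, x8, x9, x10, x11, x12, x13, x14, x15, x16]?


Koszul: C(n,i)=C(16,2)=120


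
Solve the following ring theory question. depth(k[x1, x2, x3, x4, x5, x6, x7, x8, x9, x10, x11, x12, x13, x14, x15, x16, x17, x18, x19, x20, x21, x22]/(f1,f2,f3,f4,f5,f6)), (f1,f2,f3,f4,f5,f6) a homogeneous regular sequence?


depth(R)=22
depth(R/I)=22-6=16


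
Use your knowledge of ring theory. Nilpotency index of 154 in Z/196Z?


154^k mod 196:
k=1: 154
k=2: 0
First zero at k = 2


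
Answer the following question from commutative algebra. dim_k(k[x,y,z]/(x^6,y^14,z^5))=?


Basis: x^iy^jz^k, i<6,j<14,k<5
6*14*5=420


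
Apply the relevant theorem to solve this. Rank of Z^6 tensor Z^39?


rank(M(x)N) = rank(M)*rank(N)
6*39 = 234


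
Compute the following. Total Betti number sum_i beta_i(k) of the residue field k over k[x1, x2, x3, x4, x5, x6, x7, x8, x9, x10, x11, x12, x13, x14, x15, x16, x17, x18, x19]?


Koszul resolution: beta_i(k)=C(n,i), n=19
sum_i C(19,i) = 2^19 = 524288


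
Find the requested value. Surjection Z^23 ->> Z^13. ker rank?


rank(ker) = 23-13 = 10


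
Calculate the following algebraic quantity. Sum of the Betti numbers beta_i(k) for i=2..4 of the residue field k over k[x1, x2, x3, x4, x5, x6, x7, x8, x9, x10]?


Koszul resolution: beta_i(k)=C(n,i), n=10
C(10,2)=45, C(10,3)=120, C(10,4)=210
Sum=375


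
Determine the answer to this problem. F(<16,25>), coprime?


gcd(16,25)=1 => F=ab-a-b=16*25-16-25=400-41=359


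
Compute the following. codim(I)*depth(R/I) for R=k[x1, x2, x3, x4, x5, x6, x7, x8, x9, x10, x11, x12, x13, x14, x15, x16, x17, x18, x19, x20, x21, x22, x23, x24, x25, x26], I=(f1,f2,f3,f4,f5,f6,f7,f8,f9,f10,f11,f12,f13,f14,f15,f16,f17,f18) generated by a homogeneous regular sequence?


codim=18, depth=dim(R/I)=26-18=8
Product=18*8=144


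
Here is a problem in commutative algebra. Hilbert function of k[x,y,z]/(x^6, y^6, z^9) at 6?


Need i<6, j<6, k<9 with i+j+k=6.
For each i, j ranges over max(0,6-i-8)..min(5,6-i):
  i=0: j in [0,5] -> 6
  i=1: j in [0,5] -> 6
  i=2: j in [0,4] -> 5
  i=3: j in [0,3] -> 4
  i=4: j in [0,2] -> 3
  i=5: j in [0,1] -> 2
H(6) = 6+6+5+4+3+2 = 26


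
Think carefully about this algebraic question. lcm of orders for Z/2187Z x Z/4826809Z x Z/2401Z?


Exponent = lcm of the cyclic orders; pairwise coprime => product.
3^7*13^6*7^4=2187*4826809*2401=25345511310483


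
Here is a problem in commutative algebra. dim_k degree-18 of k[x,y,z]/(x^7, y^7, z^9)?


Need i<7, j<7, k<9 with i+j+k=18.
For each i, j ranges over max(0,18-i-8)..min(6,18-i):
  i=0: j in [10,6] -> 0
  i=1: j in [9,6] -> 0
  i=2: j in [8,6] -> 0
  i=3: j in [7,6] -> 0
  i=4: j in [6,6] -> 1
  i=5: j in [5,6] -> 2
  i=6: j in [4,6] -> 3
H(18) = 0+0+0+0+1+2+3 = 6


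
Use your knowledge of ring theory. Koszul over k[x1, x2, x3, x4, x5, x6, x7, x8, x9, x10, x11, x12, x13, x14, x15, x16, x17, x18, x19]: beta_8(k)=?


C(n,i)=C(19,8)=75582


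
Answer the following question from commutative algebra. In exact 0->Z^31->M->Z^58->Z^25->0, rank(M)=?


Alt sum=0:
(-1)^0*31 + (-1)^1*? + (-1)^2*58 + (-1)^3*25=0
rank(M)=64


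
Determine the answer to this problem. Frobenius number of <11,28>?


gcd(11,28)=1 => F=ab-a-b=11*28-11-28=308-39=269


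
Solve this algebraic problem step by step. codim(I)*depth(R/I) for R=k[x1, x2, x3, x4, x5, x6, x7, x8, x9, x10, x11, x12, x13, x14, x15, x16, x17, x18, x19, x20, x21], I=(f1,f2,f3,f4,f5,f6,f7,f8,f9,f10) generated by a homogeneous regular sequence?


codim=10, depth=dim(R/I)=21-10=11
Product=10*11=110


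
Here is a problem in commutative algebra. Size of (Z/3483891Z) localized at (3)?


3-primary part: 3483891=3^10*59
Size=3^10=59049


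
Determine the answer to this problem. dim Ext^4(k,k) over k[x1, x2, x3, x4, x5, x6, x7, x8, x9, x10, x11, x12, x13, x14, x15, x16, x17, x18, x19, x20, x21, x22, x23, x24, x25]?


C(n,i)=C(25,4)=12650


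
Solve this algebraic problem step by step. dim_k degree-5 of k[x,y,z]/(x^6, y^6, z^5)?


Need i<6, j<6, k<5 with i+j+k=5.
For each i, j ranges over max(0,5-i-4)..min(5,5-i):
  i=0: j in [1,5] -> 5
  i=1: j in [0,4] -> 5
  i=2: j in [0,3] -> 4
  i=3: j in [0,2] -> 3
  i=4: j in [0,1] -> 2
  i=5: j in [0,0] -> 1
H(5) = 5+5+4+3+2+1 = 20


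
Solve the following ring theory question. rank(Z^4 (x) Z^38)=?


rank(M(x)N) = rank(M)*rank(N)
4*38 = 152


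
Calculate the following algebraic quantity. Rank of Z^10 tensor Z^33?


rank(M(x)N) = rank(M)*rank(N)
10*33 = 330


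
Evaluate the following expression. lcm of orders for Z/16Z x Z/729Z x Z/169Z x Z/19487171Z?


Exponent = lcm of the cyclic orders; pairwise coprime => product.
2^4*3^6*13^2*11^7=16*729*169*19487171=38413423269936


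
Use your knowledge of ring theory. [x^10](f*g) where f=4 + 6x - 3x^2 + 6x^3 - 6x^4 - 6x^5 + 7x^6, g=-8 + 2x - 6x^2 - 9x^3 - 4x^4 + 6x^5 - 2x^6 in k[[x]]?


[x^10] = sum a_i*b_j, i+j=10
  -6*-2=12
  -6*6=-36
  7*-4=-28
Sum=-52


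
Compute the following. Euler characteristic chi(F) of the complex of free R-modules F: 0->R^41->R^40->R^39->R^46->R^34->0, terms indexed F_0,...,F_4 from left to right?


chi = sum (-1)^i * rank:
(-1)^0*41=41
(-1)^1*40=-40
(-1)^2*39=39
(-1)^3*46=-46
(-1)^4*34=34
chi=28


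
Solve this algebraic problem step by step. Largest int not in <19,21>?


gcd(19,21)=1 => F=ab-a-b=19*21-19-21=399-40=359
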